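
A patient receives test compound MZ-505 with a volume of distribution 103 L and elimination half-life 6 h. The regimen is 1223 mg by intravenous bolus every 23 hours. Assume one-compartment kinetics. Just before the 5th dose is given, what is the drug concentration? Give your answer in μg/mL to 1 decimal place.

f = (1/2)^(τ/t½) = (1/2)^(23/6) ≈ 0.0702.
C₀ = D/Vd = 1223/103 ≈ 11.874 μg/mL.
Before the 5th dose, 4 doses have been given. Superposition: Cmin = C₀·(f + f² + … + f^4).
≈ 11.874 × (0.0702 + 0.0049 + 0.0003 + 0.0000) ≈ 11.874 × 0.0754 ≈ 0.895 μg/mL.

0.9 μg/mL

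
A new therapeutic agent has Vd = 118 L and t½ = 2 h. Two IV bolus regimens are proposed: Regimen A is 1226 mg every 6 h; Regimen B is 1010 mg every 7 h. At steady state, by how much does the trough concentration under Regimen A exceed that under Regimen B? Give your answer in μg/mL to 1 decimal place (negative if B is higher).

0.7 μg/mL

Regimen A: f = (1/2)^(6/2) ≈ 0.1250; Cmin,ss = (1226/118)·f/(1−f) ≈ 1.484 μg/mL.
Regimen B: f = (1/2)^(7/2) ≈ 0.0884; Cmin,ss = (1010/118)·f/(1−f) ≈ 0.830 μg/mL.
Difference ≈ 1.484 − 0.830 ≈ 0.654 μg/mL.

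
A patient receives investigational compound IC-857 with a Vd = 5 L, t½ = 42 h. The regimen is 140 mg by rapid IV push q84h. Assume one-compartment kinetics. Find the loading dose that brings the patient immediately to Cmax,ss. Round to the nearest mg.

187 mg

f = (1/2)^(84/42) ≈ 0.250000; accumulation ratio R = 1/(1−f) ≈ 1.33333.
Loading dose to hit Cmax,ss on first dose: D_load = D_maint·R ≈ 140 × 1.33333 ≈ 186.67 mg.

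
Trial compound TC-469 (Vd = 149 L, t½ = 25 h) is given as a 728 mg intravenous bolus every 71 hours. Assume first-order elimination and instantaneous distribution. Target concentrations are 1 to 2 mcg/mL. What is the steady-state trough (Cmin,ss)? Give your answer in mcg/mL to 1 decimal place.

τ/t½ = 71/25 ≈ 2.84, so fraction remaining f = (1/2)^(71/25) ≈ 0.1397.
At steady state, accumulation factor R = 1/(1 − e^(−kτ)) ≈ 1.1624.
Each bolus raises the concentration by D/Vd = 728/149 ≈ 4.886 mcg/mL.
Steady-state peak Cmax,ss = C₀·R ≈ 4.886 × 1.1624 ≈ 5.679 mcg/mL.
One interval later, Cmin,ss = Cmax,ss·e^(−kτ) ≈ 5.679 × 0.1397 ≈ 0.793 mcg/mL.
Trough 0.8 mcg/mL vs MEC 1 mcg/mL: subtherapeutic.

0.8 mcg/mL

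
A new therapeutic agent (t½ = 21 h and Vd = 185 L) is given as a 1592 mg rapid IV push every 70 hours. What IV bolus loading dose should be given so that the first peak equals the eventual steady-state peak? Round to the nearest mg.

f = (1/2)^(70/21) ≈ 0.099213; accumulation ratio R = 1/(1−f) ≈ 1.11014.
Loading dose to hit Cmax,ss on first dose: D_load = D_maint·R ≈ 1592 × 1.11014 ≈ 1767.34 mg.

1767 mg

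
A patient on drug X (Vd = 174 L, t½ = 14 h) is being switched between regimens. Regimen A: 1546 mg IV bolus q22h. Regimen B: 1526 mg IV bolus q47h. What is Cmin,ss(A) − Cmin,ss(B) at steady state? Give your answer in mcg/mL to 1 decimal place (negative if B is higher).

Regimen A: f = (1/2)^(22/14) ≈ 0.3365; Cmin,ss = (1546/174)·f/(1−f) ≈ 4.506 mcg/mL.
Regimen B: f = (1/2)^(47/14) ≈ 0.0976; Cmin,ss = (1526/174)·f/(1−f) ≈ 0.949 mcg/mL.
Difference ≈ 4.506 − 0.949 ≈ 3.557 mcg/mL.

3.6 mcg/mL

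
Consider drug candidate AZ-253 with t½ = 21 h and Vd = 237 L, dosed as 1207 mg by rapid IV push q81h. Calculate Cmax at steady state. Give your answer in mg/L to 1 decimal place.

5.5 mg/L

Over one 81-h interval, 81/21 ≈ 3.8571 half-lives elapse, leaving f ≈ 0.0690 of each dose.
Accumulation ratio R = 1/(1 − f) ≈ 1/0.9310 ≈ 1.0741.
Each bolus raises the concentration by D/Vd = 1207/237 ≈ 5.093 mg/L.
Cmax,ss = C₀/(1 − f) ≈ 5.093/0.9310 ≈ 5.470 mg/L.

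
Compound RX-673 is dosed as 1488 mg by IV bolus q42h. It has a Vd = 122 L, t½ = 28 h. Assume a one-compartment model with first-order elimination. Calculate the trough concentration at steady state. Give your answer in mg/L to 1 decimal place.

6.7 mg/L

k = ln2/t½ = ln2/28 ≈ 0.024755 h⁻¹; fraction remaining f = e^(−kτ) = e^(−0.024755×42) ≈ 0.3536.
Accumulation ratio R = 1/(1 − f) ≈ 1/0.6464 ≈ 1.5470.
Each bolus raises the concentration by D/Vd = 1488/122 ≈ 12.197 mg/L.
Steady-state peak Cmax,ss = C₀·R ≈ 12.197 × 1.5470 ≈ 18.869 mg/L.
Steady-state trough Cmin,ss = Cmax,ss·f ≈ 18.869 × 0.3536 ≈ 6.672 mg/L.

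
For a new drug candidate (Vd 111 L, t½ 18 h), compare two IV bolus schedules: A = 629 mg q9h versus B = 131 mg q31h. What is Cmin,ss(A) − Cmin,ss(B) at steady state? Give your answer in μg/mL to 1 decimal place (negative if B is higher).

Regimen A: f = (1/2)^(9/18) ≈ 0.7071; Cmin,ss = (629/111)·f/(1−f) ≈ 13.680 μg/mL.
Regimen B: f = (1/2)^(31/18) ≈ 0.3031; Cmin,ss = (131/111)·f/(1−f) ≈ 0.513 μg/mL.
Difference ≈ 13.680 − 0.513 ≈ 13.167 μg/mL.

13.2 μg/mL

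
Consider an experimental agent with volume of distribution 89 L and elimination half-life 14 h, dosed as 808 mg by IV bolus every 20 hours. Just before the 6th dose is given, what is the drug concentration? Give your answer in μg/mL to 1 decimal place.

5.3 μg/mL

f = (1/2)^(τ/t½) = (1/2)^(20/14) ≈ 0.3715.
C₀ = D/Vd = 808/89 ≈ 9.079 μg/mL.
Before the 6th dose, 5 doses have been given. Superposition: Cmin = C₀·(f + f² + … + f^5).
≈ 9.079 × (0.3715 + 0.1380 + 0.0513 + 0.0190 + 0.0071) ≈ 9.079 × 0.5869 ≈ 5.328 μg/mL.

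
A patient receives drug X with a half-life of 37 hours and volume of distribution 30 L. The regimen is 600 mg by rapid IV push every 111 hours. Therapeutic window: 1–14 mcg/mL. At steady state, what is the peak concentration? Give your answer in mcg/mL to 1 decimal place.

τ = 111 h = 3 half-lives, so f = (1/2)^3 = 0.125.
Accumulation ratio R = 1/(1 − f) = 1/0.875 = 8/7.
Single-dose peak C₀ = D/Vd = 600/30 = 20 mcg/mL.
Steady-state peak Cmax,ss = C₀·R = 20 × 8/7 ≈ 22.857 mcg/mL.
Peak 22.9 mcg/mL vs MTC 14 mcg/mL: exceeds toxic threshold.

22.9 mcg/mL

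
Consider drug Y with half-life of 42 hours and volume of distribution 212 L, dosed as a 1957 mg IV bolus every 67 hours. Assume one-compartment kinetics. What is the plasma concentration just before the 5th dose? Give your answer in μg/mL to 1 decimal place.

4.5 μg/mL

f = (1/2)^(τ/t½) = (1/2)^(67/42) ≈ 0.3310.
C₀ = D/Vd = 1957/212 ≈ 9.231 μg/mL.
Before the 5th dose, 4 doses have been given. Superposition: Cmin = C₀·(f + f² + … + f^4).
≈ 9.231 × (0.3310 + 0.1096 + 0.0363 + 0.0120) ≈ 9.231 × 0.4889 ≈ 4.513 μg/mL.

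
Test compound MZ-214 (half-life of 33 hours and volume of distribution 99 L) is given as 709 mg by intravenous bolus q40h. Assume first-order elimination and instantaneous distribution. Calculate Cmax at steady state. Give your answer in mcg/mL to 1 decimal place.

12.6 mcg/mL

k = ln2/t½ = ln2/33 ≈ 0.021004 h⁻¹; fraction remaining f = e^(−kτ) = e^(−0.021004×40) ≈ 0.4316.
At steady state, accumulation factor R = 1/(1 − e^(−kτ)) ≈ 1.7593.
Single-dose peak C₀ = D/Vd = 709/99 ≈ 7.162 mcg/mL.
Cmax,ss = C₀/(1 − f) ≈ 7.162/0.5684 ≈ 12.600 mcg/mL.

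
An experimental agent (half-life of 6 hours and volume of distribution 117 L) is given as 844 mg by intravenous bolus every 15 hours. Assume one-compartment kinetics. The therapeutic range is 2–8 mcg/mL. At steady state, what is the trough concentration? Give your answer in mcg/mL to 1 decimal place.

1.5 mcg/mL

τ/t½ = 15/6 ≈ 2.5, so fraction remaining f = (1/2)^(15/6) ≈ 0.1768.
Each bolus raises the concentration by D/Vd = 844/117 ≈ 7.214 mcg/mL.
Steady-state trough Cmin,ss = C₀·f/(1−f) ≈ 7.214 × 0.1768/0.8232 ≈ 1.549 mcg/mL.
Trough 1.5 mcg/mL vs MEC 2 mcg/mL: subtherapeutic.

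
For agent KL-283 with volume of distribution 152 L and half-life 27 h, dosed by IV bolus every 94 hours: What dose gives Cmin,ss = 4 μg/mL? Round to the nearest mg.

τ/t½ = 94/27 ≈ 3.4815, so f = (1/2)^(94/27) ≈ 0.089530.
Cmin,ss = (D/Vd)·f/(1−f), so D = Cmin,ss·Vd·(1−f)/f.
D = 4 × 152 × (1−f)/f ≈ 4 × 152 × 10.16944 ≈ 6183.02 mg.

6183 mg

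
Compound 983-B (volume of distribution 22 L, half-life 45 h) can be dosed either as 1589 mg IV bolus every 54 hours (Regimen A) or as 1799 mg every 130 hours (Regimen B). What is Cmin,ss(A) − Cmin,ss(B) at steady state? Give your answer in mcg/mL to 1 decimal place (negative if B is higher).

42.9 mcg/mL

Regimen A: f = (1/2)^(54/45) ≈ 0.4353; Cmin,ss = (1589/22)·f/(1−f) ≈ 55.677 mcg/mL.
Regimen B: f = (1/2)^(130/45) ≈ 0.1350; Cmin,ss = (1799/22)·f/(1−f) ≈ 12.762 mcg/mL.
Difference ≈ 55.677 − 12.762 ≈ 42.915 mcg/mL.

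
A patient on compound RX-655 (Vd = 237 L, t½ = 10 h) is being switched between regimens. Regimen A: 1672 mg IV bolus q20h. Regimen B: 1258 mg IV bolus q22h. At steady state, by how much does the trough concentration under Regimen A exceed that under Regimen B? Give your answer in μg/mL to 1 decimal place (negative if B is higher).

Regimen A: f = (1/2)^(20/10) ≈ 0.2500; Cmin,ss = (1672/237)·f/(1−f) ≈ 2.352 μg/mL.
Regimen B: f = (1/2)^(22/10) ≈ 0.2176; Cmin,ss = (1258/237)·f/(1−f) ≈ 1.476 μg/mL.
Difference ≈ 2.352 − 1.476 ≈ 0.876 μg/mL.

0.9 μg/mL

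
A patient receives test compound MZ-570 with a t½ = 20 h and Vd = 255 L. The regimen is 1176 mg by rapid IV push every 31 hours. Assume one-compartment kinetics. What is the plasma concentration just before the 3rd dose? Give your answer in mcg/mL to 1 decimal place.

f = (1/2)^(τ/t½) = (1/2)^(31/20) ≈ 0.3415.
C₀ = D/Vd = 1176/255 ≈ 4.612 mcg/mL.
Before the 3rd dose, 2 doses have been given. Superposition: Cmin = C₀·(f + f²).
≈ 4.612 × (0.3415 + 0.1166) ≈ 4.612 × 0.4581 ≈ 2.113 mcg/mL.

2.1 mcg/mL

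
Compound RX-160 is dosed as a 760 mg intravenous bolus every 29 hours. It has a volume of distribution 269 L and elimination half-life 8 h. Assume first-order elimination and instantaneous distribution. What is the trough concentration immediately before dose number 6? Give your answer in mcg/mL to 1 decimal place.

0.2 mcg/mL

f = (1/2)^(τ/t½) = (1/2)^(29/8) ≈ 0.0811.
C₀ = D/Vd = 760/269 ≈ 2.825 mcg/mL.
Before the 6th dose, 5 doses have been given. Superposition: Cmin = C₀·(f + f² + … + f^5).
≈ 2.825 × (0.0811 + 0.0066 + 0.0005 + 0.0000 + 0.0000) ≈ 2.825 × 0.0882 ≈ 0.249 mcg/mL.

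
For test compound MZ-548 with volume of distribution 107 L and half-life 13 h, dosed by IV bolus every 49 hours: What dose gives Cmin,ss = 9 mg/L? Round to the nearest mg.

12167 mg

τ/t½ = 49/13 ≈ 3.7692, so f = (1/2)^(49/13) ≈ 0.073341.
Cmin,ss = (D/Vd)·f/(1−f), so D = Cmin,ss·Vd·(1−f)/f.
D = 9 × 107 × (1−f)/f ≈ 9 × 107 × 12.63494 ≈ 12167.45 mg.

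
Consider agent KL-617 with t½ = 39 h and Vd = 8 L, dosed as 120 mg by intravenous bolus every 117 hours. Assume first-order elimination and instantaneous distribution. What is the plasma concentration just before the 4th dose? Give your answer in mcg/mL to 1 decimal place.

2.1 mcg/mL

f = (1/2)^(τ/t½) = (1/2)^(117/39) ≈ 0.1250.
C₀ = D/Vd = 120/8 ≈ 15.000 mcg/mL.
Before the 4th dose, 3 doses have been given. Superposition: Cmin = C₀·(f + f² + … + f^3).
≈ 15.000 × (0.1250 + 0.0156 + 0.0020) ≈ 15.000 × 0.1426 ≈ 2.139 mcg/mL.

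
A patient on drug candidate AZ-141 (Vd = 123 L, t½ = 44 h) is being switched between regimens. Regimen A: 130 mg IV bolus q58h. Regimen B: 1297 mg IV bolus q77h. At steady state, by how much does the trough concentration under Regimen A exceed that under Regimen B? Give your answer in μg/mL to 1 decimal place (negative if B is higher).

-3.8 μg/mL

Regimen A: f = (1/2)^(58/44) ≈ 0.4010; Cmin,ss = (130/123)·f/(1−f) ≈ 0.708 μg/mL.
Regimen B: f = (1/2)^(77/44) ≈ 0.2973; Cmin,ss = (1297/123)·f/(1−f) ≈ 4.461 μg/mL.
Difference ≈ 0.708 − 4.461 ≈ -3.753 μg/mL.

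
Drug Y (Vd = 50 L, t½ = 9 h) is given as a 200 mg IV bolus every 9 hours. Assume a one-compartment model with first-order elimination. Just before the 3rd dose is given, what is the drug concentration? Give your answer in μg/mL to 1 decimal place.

3.0 μg/mL

f = (1/2)^(τ/t½) = (1/2)^(9/9) ≈ 0.5000.
C₀ = D/Vd = 200/50 ≈ 4.000 μg/mL.
Before the 3rd dose, 2 doses have been given. Superposition: Cmin = C₀·(f + f²).
≈ 4.000 × (0.5000 + 0.2500) ≈ 4.000 × 0.7500 ≈ 3.000 μg/mL.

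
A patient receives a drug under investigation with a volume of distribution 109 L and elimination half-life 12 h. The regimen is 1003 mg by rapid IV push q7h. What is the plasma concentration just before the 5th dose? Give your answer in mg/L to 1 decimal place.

14.8 mg/L

f = (1/2)^(τ/t½) = (1/2)^(7/12) ≈ 0.6674.
C₀ = D/Vd = 1003/109 ≈ 9.202 mg/L.
Before the 5th dose, 4 doses have been given. Superposition: Cmin = C₀·(f + f² + … + f^4).
≈ 9.202 × (0.6674 + 0.4454 + 0.2973 + 0.1984) ≈ 9.202 × 1.6085 ≈ 14.801 mg/L.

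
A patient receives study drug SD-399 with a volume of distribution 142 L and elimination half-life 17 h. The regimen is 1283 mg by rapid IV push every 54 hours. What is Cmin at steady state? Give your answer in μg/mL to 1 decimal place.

τ/t½ = 54/17 ≈ 3.1765, so fraction remaining f = (1/2)^(54/17) ≈ 0.1106.
At steady state, accumulation factor R = 1/(1 − e^(−kτ)) ≈ 1.1244.
Each bolus raises the concentration by D/Vd = 1283/142 ≈ 9.035 μg/mL.
Cmax,ss = C₀/(1 − f) ≈ 9.035/0.8894 ≈ 10.159 μg/mL.
One interval later, Cmin,ss = Cmax,ss·e^(−kτ) ≈ 10.159 × 0.1106 ≈ 1.124 μg/mL.

1.1 μg/mL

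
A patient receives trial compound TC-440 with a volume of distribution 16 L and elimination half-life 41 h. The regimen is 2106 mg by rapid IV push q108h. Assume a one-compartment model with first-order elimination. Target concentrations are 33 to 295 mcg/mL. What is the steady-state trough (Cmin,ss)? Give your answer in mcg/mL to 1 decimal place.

25.3 mcg/mL

Over one 108-h interval, 108/41 ≈ 2.6341 half-lives elapse, leaving f ≈ 0.1611 of each dose.
Accumulation ratio R = 1/(1 − f) ≈ 1/0.8389 ≈ 1.1920.
Each bolus raises the concentration by D/Vd = 2106/16 ≈ 131.625 mcg/mL.
Steady-state peak Cmax,ss = C₀·R ≈ 131.625 × 1.1920 ≈ 156.897 mcg/mL.
Steady-state trough Cmin,ss = Cmax,ss·f ≈ 156.897 × 0.1611 ≈ 25.276 mcg/mL.
Trough 25.3 mcg/mL vs MEC 33 mcg/mL: subtherapeutic.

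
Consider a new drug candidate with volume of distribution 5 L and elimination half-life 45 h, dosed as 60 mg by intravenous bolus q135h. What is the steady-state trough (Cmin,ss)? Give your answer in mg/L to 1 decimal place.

The dosing interval is 3 half-lives, so f = 2^(−3) = 0.125.
Accumulation ratio R = 1/(1 − f) = 1/0.875 = 8/7.
Single-dose peak C₀ = D/Vd = 60/5 = 12 mg/L.
Steady-state peak Cmax,ss = C₀·R = 12 × 8/7 ≈ 13.714 mg/L.
Steady-state trough Cmin,ss = Cmax,ss·f ≈ 13.714 × 0.125 ≈ 1.714 mg/L.

1.7 mg/L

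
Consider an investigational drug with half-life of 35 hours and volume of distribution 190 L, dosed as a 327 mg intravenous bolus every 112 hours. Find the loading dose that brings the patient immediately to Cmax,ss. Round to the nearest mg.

367 mg

f = (1/2)^(112/35) ≈ 0.108819; accumulation ratio R = 1/(1−f) ≈ 1.12211.
Loading dose to hit Cmax,ss on first dose: D_load = D_maint·R ≈ 327 × 1.12211 ≈ 366.93 mg.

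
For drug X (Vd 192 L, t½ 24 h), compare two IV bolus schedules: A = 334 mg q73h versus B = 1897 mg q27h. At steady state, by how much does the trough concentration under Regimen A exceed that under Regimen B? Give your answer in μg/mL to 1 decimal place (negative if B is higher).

-8.1 μg/mL

Regimen A: f = (1/2)^(73/24) ≈ 0.1214; Cmin,ss = (334/192)·f/(1−f) ≈ 0.240 μg/mL.
Regimen B: f = (1/2)^(27/24) ≈ 0.4585; Cmin,ss = (1897/192)·f/(1−f) ≈ 8.366 μg/mL.
Difference ≈ 0.240 − 8.366 ≈ -8.126 μg/mL.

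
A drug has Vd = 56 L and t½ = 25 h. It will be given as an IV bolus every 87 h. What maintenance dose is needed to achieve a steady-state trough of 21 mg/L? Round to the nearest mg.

11946 mg

τ/t½ = 87/25 ≈ 3.48, so f = (1/2)^(87/25) ≈ 0.089622.
Cmin,ss = (D/Vd)·f/(1−f), so D = Cmin,ss·Vd·(1−f)/f.
D = 21 × 56 × (1−f)/f ≈ 21 × 56 × 10.15797 ≈ 11945.77 mg.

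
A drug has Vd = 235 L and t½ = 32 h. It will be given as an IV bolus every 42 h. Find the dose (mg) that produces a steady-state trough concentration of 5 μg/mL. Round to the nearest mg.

1743 mg

τ/t½ = 42/32 ≈ 1.3125, so f = (1/2)^(42/32) ≈ 0.402623.
Cmin,ss = (D/Vd)·f/(1−f), so D = Cmin,ss·Vd·(1−f)/f.
D = 5 × 235 × (1−f)/f ≈ 5 × 235 × 1.48371 ≈ 1743.36 mg.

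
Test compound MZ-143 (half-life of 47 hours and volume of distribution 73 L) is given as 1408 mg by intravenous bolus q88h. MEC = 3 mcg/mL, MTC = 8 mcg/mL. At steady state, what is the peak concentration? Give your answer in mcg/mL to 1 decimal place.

26.5 mcg/mL

τ/t½ = 88/47 ≈ 1.8723, so fraction remaining f = (1/2)^(88/47) ≈ 0.2731.
At steady state, accumulation factor R = 1/(1 − e^(−kτ)) ≈ 1.3757.
Single-dose peak C₀ = D/Vd = 1408/73 ≈ 19.288 mcg/mL.
Steady-state peak Cmax,ss = C₀·R ≈ 19.288 × 1.3757 ≈ 26.535 mcg/mL.
Peak 26.5 mcg/mL vs MTC 8 mcg/mL: exceeds toxic threshold.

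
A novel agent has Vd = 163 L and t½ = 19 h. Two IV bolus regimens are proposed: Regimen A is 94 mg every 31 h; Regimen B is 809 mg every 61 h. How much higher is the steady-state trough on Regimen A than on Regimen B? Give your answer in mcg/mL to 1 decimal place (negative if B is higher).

Regimen A: f = (1/2)^(31/19) ≈ 0.3227; Cmin,ss = (94/163)·f/(1−f) ≈ 0.275 mcg/mL.
Regimen B: f = (1/2)^(61/19) ≈ 0.1080; Cmin,ss = (809/163)·f/(1−f) ≈ 0.601 mcg/mL.
Difference ≈ 0.275 − 0.601 ≈ -0.326 mcg/mL.

-0.3 mcg/mL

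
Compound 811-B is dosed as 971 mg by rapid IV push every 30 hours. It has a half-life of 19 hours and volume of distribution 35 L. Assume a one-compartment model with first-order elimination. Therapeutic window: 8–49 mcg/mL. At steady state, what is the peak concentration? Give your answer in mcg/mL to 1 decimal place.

τ/t½ = 30/19 ≈ 1.5789, so fraction remaining f = (1/2)^(30/19) ≈ 0.3347.
At steady state, accumulation factor R = 1/(1 − e^(−kτ)) ≈ 1.5031.
Single-dose peak C₀ = D/Vd = 971/35 ≈ 27.743 mcg/mL.
Cmax,ss = C₀/(1 − f) ≈ 27.743/0.6653 ≈ 41.700 mcg/mL.
Peak 41.7 mcg/mL vs MTC 49 mcg/mL: below toxic threshold.

41.7 mcg/mL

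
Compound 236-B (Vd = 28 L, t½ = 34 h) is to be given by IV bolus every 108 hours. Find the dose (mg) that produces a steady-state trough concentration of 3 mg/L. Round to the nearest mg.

τ/t½ = 108/34 ≈ 3.1765, so f = (1/2)^(108/34) ≈ 0.110608.
Cmin,ss = (D/Vd)·f/(1−f), so D = Cmin,ss·Vd·(1−f)/f.
D = 3 × 28 × (1−f)/f ≈ 3 × 28 × 8.04094 ≈ 675.44 mg.

675 mg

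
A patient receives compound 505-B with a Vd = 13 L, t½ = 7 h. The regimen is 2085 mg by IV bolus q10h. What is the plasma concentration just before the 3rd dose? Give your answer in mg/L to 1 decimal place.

f = (1/2)^(τ/t½) = (1/2)^(10/7) ≈ 0.3715.
C₀ = D/Vd = 2085/13 ≈ 160.385 mg/L.
Before the 3rd dose, 2 doses have been given. Superposition: Cmin = C₀·(f + f²).
≈ 160.385 × (0.3715 + 0.1380) ≈ 160.385 × 0.5095 ≈ 81.716 mg/L.

81.7 mg/L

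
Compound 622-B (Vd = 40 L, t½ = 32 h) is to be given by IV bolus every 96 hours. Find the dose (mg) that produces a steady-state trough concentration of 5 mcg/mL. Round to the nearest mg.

1400 mg

τ/t½ = 96/32 ≈ 3, so f = (1/2)^(96/32) ≈ 0.125000.
Cmin,ss = (D/Vd)·f/(1−f), so D = Cmin,ss·Vd·(1−f)/f.
D = 5 × 40 × (1−f)/f ≈ 5 × 40 × 7.00000 ≈ 1400.00 mg.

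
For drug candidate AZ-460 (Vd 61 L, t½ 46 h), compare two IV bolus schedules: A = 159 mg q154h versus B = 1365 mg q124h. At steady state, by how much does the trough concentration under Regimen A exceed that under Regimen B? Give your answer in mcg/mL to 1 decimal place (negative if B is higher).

-3.8 mcg/mL

Regimen A: f = (1/2)^(154/46) ≈ 0.0982; Cmin,ss = (159/61)·f/(1−f) ≈ 0.284 mcg/mL.
Regimen B: f = (1/2)^(124/46) ≈ 0.1544; Cmin,ss = (1365/61)·f/(1−f) ≈ 4.086 mcg/mL.
Difference ≈ 0.284 − 4.086 ≈ -3.802 mcg/mL.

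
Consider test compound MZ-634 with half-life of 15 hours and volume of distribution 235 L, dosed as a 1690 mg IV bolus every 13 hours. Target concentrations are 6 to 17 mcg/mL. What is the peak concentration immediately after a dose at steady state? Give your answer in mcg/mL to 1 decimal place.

15.9 mcg/mL

k = ln2/t½ = ln2/15 ≈ 0.046210 h⁻¹; fraction remaining f = e^(−kτ) = e^(−0.046210×13) ≈ 0.5484.
At steady state, accumulation factor R = 1/(1 − e^(−kτ)) ≈ 2.2143.
Each bolus raises the concentration by D/Vd = 1690/235 ≈ 7.191 mcg/mL.
Steady-state peak Cmax,ss = C₀·R ≈ 7.191 × 2.2143 ≈ 15.923 mcg/mL.
Peak 15.9 mcg/mL vs MTC 17 mcg/mL: below toxic threshold.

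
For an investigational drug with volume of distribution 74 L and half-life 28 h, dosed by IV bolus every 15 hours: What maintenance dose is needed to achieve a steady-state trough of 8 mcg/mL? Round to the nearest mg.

266 mg

τ/t½ = 15/28 ≈ 0.53571, so f = (1/2)^(15/28) ≈ 0.689817.
Cmin,ss = (D/Vd)·f/(1−f), so D = Cmin,ss·Vd·(1−f)/f.
D = 8 × 74 × (1−f)/f ≈ 8 × 74 × 0.44966 ≈ 266.20 mg.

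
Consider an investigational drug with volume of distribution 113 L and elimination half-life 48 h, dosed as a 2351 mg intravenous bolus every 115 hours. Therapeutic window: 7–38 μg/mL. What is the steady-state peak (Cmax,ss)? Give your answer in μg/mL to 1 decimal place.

Over one 115-h interval, 115/48 ≈ 2.3958 half-lives elapse, leaving f ≈ 0.1900 of each dose.
At steady state, accumulation factor R = 1/(1 − e^(−kτ)) ≈ 1.2346.
Each bolus raises the concentration by D/Vd = 2351/113 ≈ 20.805 μg/mL.
Steady-state peak Cmax,ss = C₀·R ≈ 20.805 × 1.2346 ≈ 25.686 μg/mL.
Peak 25.7 μg/mL vs MTC 38 μg/mL: below toxic threshold.

25.7 μg/mL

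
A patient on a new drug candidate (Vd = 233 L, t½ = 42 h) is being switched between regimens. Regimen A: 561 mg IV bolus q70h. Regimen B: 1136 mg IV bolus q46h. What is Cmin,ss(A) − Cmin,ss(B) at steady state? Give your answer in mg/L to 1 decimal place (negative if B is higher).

-3.2 mg/L

Regimen A: f = (1/2)^(70/42) ≈ 0.3150; Cmin,ss = (561/233)·f/(1−f) ≈ 1.107 mg/L.
Regimen B: f = (1/2)^(46/42) ≈ 0.4681; Cmin,ss = (1136/233)·f/(1−f) ≈ 4.291 mg/L.
Difference ≈ 1.107 − 4.291 ≈ -3.184 mg/L.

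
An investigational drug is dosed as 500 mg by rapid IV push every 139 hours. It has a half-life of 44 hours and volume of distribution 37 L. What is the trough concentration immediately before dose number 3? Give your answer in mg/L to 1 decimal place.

1.7 mg/L

f = (1/2)^(τ/t½) = (1/2)^(139/44) ≈ 0.1119.
C₀ = D/Vd = 500/37 ≈ 13.514 mg/L.
Before the 3rd dose, 2 doses have been given. Superposition: Cmin = C₀·(f + f²).
≈ 13.514 × (0.1119 + 0.0125) ≈ 13.514 × 0.1244 ≈ 1.681 mg/L.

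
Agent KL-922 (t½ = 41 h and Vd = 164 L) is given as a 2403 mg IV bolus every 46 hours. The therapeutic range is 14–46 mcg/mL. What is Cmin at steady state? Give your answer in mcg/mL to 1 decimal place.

Over one 46-h interval, 46/41 ≈ 1.122 half-lives elapse, leaving f ≈ 0.4595 of each dose.
Each bolus raises the concentration by D/Vd = 2403/164 ≈ 14.652 mcg/mL.
Steady-state trough Cmin,ss = C₀·f/(1−f) ≈ 14.652 × 0.4595/0.5405 ≈ 12.456 mcg/mL.
Trough 12.5 mcg/mL vs MEC 14 mcg/mL: subtherapeutic.

12.5 mcg/mL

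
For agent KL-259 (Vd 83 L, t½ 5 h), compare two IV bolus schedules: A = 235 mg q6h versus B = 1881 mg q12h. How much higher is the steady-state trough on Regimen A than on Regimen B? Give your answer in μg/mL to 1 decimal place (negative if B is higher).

-3.1 μg/mL

Regimen A: f = (1/2)^(6/5) ≈ 0.4353; Cmin,ss = (235/83)·f/(1−f) ≈ 2.183 μg/mL.
Regimen B: f = (1/2)^(12/5) ≈ 0.1895; Cmin,ss = (1881/83)·f/(1−f) ≈ 5.299 μg/mL.
Difference ≈ 2.183 − 5.299 ≈ -3.116 μg/mL.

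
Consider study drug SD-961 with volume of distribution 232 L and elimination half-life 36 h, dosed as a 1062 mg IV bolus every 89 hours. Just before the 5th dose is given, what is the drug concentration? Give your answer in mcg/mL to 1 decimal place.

f = (1/2)^(τ/t½) = (1/2)^(89/36) ≈ 0.1802.
C₀ = D/Vd = 1062/232 ≈ 4.578 mcg/mL.
Before the 5th dose, 4 doses have been given. Superposition: Cmin = C₀·(f + f² + … + f^4).
≈ 4.578 × (0.1802 + 0.0325 + 0.0059 + 0.0011) ≈ 4.578 × 0.2197 ≈ 1.006 mcg/mL.

1.0 mcg/mL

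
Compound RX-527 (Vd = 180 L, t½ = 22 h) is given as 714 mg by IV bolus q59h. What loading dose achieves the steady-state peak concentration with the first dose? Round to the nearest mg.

f = (1/2)^(59/22) ≈ 0.155845; accumulation ratio R = 1/(1−f) ≈ 1.18462.
Loading dose to hit Cmax,ss on first dose: D_load = D_maint·R ≈ 714 × 1.18462 ≈ 845.82 mg.

846 mg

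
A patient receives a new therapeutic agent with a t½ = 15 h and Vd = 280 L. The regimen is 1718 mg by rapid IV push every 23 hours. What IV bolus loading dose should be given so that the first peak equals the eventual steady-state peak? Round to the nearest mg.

f = (1/2)^(23/15) ≈ 0.345478; accumulation ratio R = 1/(1−f) ≈ 1.52783.
Loading dose to hit Cmax,ss on first dose: D_load = D_maint·R ≈ 1718 × 1.52783 ≈ 2624.81 mg.

2625 mg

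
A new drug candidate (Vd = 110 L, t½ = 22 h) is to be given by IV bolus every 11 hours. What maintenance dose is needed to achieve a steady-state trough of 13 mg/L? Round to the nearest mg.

τ/t½ = 11/22 ≈ 0.5, so f = (1/2)^(11/22) ≈ 0.707107.
Cmin,ss = (D/Vd)·f/(1−f), so D = Cmin,ss·Vd·(1−f)/f.
D = 13 × 110 × (1−f)/f ≈ 13 × 110 × 0.41421 ≈ 592.32 mg.

592 mg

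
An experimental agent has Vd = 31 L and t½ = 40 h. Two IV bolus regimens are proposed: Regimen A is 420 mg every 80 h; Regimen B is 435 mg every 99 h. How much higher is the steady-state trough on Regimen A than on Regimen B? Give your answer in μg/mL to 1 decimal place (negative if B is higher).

Regimen A: f = (1/2)^(80/40) ≈ 0.2500; Cmin,ss = (420/31)·f/(1−f) ≈ 4.516 μg/mL.
Regimen B: f = (1/2)^(99/40) ≈ 0.1799; Cmin,ss = (435/31)·f/(1−f) ≈ 3.078 μg/mL.
Difference ≈ 4.516 − 3.078 ≈ 1.438 μg/mL.

1.4 μg/mL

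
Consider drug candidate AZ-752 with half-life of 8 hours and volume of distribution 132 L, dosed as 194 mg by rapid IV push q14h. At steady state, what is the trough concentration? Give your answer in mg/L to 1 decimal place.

0.6 mg/L

k = ln2/t½ = ln2/8 ≈ 0.086643 h⁻¹; fraction remaining f = e^(−kτ) = e^(−0.086643×14) ≈ 0.2973.
Single-dose peak C₀ = D/Vd = 194/132 ≈ 1.470 mg/L.
Steady-state trough Cmin,ss = C₀·f/(1−f) ≈ 1.470 × 0.2973/0.7027 ≈ 0.622 mg/L.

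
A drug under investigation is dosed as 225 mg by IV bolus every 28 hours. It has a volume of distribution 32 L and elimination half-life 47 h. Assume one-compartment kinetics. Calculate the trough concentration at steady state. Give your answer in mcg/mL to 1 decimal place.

Over one 28-h interval, 28/47 ≈ 0.59574 half-lives elapse, leaving f ≈ 0.6617 of each dose.
Accumulation ratio R = 1/(1 − f) ≈ 1/0.3383 ≈ 2.9560.
Each bolus raises the concentration by D/Vd = 225/32 ≈ 7.031 mcg/mL.
Cmax,ss = C₀/(1 − f) ≈ 7.031/0.3383 ≈ 20.783 mcg/mL.
Steady-state trough Cmin,ss = Cmax,ss·f ≈ 20.783 × 0.6617 ≈ 13.752 mcg/mL.

13.8 mcg/mL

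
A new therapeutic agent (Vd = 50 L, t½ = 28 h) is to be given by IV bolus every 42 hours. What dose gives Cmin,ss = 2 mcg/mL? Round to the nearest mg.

183 mg

τ/t½ = 42/28 ≈ 1.5, so f = (1/2)^(42/28) ≈ 0.353553.
Cmin,ss = (D/Vd)·f/(1−f), so D = Cmin,ss·Vd·(1−f)/f.
D = 2 × 50 × (1−f)/f ≈ 2 × 50 × 1.82843 ≈ 182.84 mg.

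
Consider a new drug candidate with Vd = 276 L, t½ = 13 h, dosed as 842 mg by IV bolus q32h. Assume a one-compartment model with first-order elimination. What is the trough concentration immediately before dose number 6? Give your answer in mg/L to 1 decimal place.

f = (1/2)^(τ/t½) = (1/2)^(32/13) ≈ 0.1816.
C₀ = D/Vd = 842/276 ≈ 3.051 mg/L.
Before the 6th dose, 5 doses have been given. Superposition: Cmin = C₀·(f + f² + … + f^5).
≈ 3.051 × (0.1816 + 0.0330 + 0.0060 + 0.0011 + 0.0002) ≈ 3.051 × 0.2219 ≈ 0.677 mg/L.

0.7 mg/L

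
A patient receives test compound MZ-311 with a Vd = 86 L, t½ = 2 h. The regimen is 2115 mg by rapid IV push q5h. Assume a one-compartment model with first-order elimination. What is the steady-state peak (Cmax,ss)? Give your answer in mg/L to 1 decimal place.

29.9 mg/L

Over one 5-h interval, 5/2 ≈ 2.5 half-lives elapse, leaving f ≈ 0.1768 of each dose.
Accumulation ratio R = 1/(1 − f) ≈ 1/0.8232 ≈ 1.2148.
Single-dose peak C₀ = D/Vd = 2115/86 ≈ 24.593 mg/L.
Cmax,ss = C₀/(1 − f) ≈ 24.593/0.8232 ≈ 29.875 mg/L.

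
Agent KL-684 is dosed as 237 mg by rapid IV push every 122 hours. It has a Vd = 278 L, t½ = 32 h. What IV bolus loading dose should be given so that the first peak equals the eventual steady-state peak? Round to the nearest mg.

f = (1/2)^(122/32) ≈ 0.071174; accumulation ratio R = 1/(1−f) ≈ 1.07663.
Loading dose to hit Cmax,ss on first dose: D_load = D_maint·R ≈ 237 × 1.07663 ≈ 255.16 mg.

255 mg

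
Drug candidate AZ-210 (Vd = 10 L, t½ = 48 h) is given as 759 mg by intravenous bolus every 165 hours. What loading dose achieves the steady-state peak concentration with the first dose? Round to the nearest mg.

f = (1/2)^(165/48) ≈ 0.092302; accumulation ratio R = 1/(1−f) ≈ 1.10169.
Loading dose to hit Cmax,ss on first dose: D_load = D_maint·R ≈ 759 × 1.10169 ≈ 836.18 mg.

836 mg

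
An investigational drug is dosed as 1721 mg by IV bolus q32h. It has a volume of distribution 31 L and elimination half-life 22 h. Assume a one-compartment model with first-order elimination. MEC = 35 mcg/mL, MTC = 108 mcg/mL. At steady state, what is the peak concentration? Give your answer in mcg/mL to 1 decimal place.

87.4 mcg/mL

Over one 32-h interval, 32/22 ≈ 1.4545 half-lives elapse, leaving f ≈ 0.3649 of each dose.
Accumulation ratio R = 1/(1 − f) ≈ 1/0.6351 ≈ 1.5746.
Single-dose peak C₀ = D/Vd = 1721/31 ≈ 55.516 mcg/mL.
Steady-state peak Cmax,ss = C₀·R ≈ 55.516 × 1.5746 ≈ 87.415 mcg/mL.
Peak 87.4 mcg/mL vs MTC 108 mcg/mL: below toxic threshold.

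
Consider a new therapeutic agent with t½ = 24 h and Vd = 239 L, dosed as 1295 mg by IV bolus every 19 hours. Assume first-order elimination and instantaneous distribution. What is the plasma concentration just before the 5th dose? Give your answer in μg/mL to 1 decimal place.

f = (1/2)^(τ/t½) = (1/2)^(19/24) ≈ 0.5777.
C₀ = D/Vd = 1295/239 ≈ 5.418 μg/mL.
Before the 5th dose, 4 doses have been given. Superposition: Cmin = C₀·(f + f² + … + f^4).
≈ 5.418 × (0.5777 + 0.3337 + 0.1928 + 0.1114) ≈ 5.418 × 1.2156 ≈ 6.586 μg/mL.

6.6 μg/mL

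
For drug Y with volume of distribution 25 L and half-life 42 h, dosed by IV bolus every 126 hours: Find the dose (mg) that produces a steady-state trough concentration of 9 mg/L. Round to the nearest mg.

τ/t½ = 126/42 ≈ 3, so f = (1/2)^(126/42) ≈ 0.125000.
Cmin,ss = (D/Vd)·f/(1−f), so D = Cmin,ss·Vd·(1−f)/f.
D = 9 × 25 × (1−f)/f ≈ 9 × 25 × 7.00000 ≈ 1575.00 mg.

1575 mg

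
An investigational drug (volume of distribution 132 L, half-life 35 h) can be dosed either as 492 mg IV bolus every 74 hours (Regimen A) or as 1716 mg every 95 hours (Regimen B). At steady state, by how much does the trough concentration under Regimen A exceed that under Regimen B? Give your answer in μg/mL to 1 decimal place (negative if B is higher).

-1.2 μg/mL

Regimen A: f = (1/2)^(74/35) ≈ 0.2310; Cmin,ss = (492/132)·f/(1−f) ≈ 1.120 μg/mL.
Regimen B: f = (1/2)^(95/35) ≈ 0.1524; Cmin,ss = (1716/132)·f/(1−f) ≈ 2.337 μg/mL.
Difference ≈ 1.120 − 2.337 ≈ -1.217 μg/mL.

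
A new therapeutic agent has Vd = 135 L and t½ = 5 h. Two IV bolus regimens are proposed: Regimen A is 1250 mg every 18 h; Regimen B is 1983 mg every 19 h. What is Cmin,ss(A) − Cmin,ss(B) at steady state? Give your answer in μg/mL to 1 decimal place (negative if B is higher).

Regimen A: f = (1/2)^(18/5) ≈ 0.0825; Cmin,ss = (1250/135)·f/(1−f) ≈ 0.833 μg/mL.
Regimen B: f = (1/2)^(19/5) ≈ 0.0718; Cmin,ss = (1983/135)·f/(1−f) ≈ 1.136 μg/mL.
Difference ≈ 0.833 − 1.136 ≈ -0.303 μg/mL.

-0.3 μg/mL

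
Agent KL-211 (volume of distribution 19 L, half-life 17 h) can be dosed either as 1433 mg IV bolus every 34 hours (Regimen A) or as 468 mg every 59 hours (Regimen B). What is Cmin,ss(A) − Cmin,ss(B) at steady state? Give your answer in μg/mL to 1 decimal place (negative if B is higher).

Regimen A: f = (1/2)^(34/17) ≈ 0.2500; Cmin,ss = (1433/19)·f/(1−f) ≈ 25.140 μg/mL.
Regimen B: f = (1/2)^(59/17) ≈ 0.0902; Cmin,ss = (468/19)·f/(1−f) ≈ 2.442 μg/mL.
Difference ≈ 25.140 − 2.442 ≈ 22.698 μg/mL.

22.7 μg/mL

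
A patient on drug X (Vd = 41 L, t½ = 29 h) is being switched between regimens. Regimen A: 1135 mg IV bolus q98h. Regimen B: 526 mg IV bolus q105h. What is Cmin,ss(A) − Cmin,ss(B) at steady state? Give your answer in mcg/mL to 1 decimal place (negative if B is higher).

1.8 mcg/mL

Regimen A: f = (1/2)^(98/29) ≈ 0.0961; Cmin,ss = (1135/41)·f/(1−f) ≈ 2.943 mcg/mL.
Regimen B: f = (1/2)^(105/29) ≈ 0.0813; Cmin,ss = (526/41)·f/(1−f) ≈ 1.135 mcg/mL.
Difference ≈ 2.943 − 1.135 ≈ 1.808 mcg/mL.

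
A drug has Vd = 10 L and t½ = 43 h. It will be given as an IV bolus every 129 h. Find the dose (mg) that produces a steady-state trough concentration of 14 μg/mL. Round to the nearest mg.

τ/t½ = 129/43 ≈ 3, so f = (1/2)^(129/43) ≈ 0.125000.
Cmin,ss = (D/Vd)·f/(1−f), so D = Cmin,ss·Vd·(1−f)/f.
D = 14 × 10 × (1−f)/f ≈ 14 × 10 × 7.00000 ≈ 980.00 mg.

980 mg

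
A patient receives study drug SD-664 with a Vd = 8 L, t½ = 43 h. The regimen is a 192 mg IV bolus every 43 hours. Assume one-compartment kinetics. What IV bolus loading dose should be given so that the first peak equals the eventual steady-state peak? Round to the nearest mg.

f = (1/2)^(43/43) ≈ 0.500000; accumulation ratio R = 1/(1−f) ≈ 2.00000.
Loading dose to hit Cmax,ss on first dose: D_load = D_maint·R ≈ 192 × 2.00000 ≈ 384.00 mg.

384 mg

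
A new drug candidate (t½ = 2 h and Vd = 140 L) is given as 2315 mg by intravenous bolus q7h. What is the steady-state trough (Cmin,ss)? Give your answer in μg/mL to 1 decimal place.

1.6 μg/mL

Over one 7-h interval, 7/2 ≈ 3.5 half-lives elapse, leaving f ≈ 0.0884 of each dose.
Each bolus raises the concentration by D/Vd = 2315/140 ≈ 16.536 μg/mL.
Steady-state trough Cmin,ss = C₀·f/(1−f) ≈ 16.536 × 0.0884/0.9116 ≈ 1.604 μg/mL.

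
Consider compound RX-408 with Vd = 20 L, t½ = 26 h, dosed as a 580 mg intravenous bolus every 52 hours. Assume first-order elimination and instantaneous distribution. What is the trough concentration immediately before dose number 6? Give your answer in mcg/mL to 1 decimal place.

9.7 mcg/mL

f = (1/2)^(τ/t½) = (1/2)^(52/26) ≈ 0.2500.
C₀ = D/Vd = 580/20 ≈ 29.000 mcg/mL.
Before the 6th dose, 5 doses have been given. Superposition: Cmin = C₀·(f + f² + … + f^5).
≈ 29.000 × (0.2500 + 0.0625 + 0.0156 + 0.0039 + 0.0010) ≈ 29.000 × 0.3330 ≈ 9.657 mcg/mL.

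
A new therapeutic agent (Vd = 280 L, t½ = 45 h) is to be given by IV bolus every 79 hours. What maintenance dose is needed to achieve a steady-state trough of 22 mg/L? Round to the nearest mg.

14640 mg

τ/t½ = 79/45 ≈ 1.7556, so f = (1/2)^(79/45) ≈ 0.296159.
Cmin,ss = (D/Vd)·f/(1−f), so D = Cmin,ss·Vd·(1−f)/f.
D = 22 × 280 × (1−f)/f ≈ 22 × 280 × 2.37656 ≈ 14639.61 mg.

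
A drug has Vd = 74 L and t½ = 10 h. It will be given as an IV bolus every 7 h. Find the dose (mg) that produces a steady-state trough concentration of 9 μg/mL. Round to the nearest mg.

416 mg

τ/t½ = 7/10 ≈ 0.7, so f = (1/2)^(7/10) ≈ 0.615572.
Cmin,ss = (D/Vd)·f/(1−f), so D = Cmin,ss·Vd·(1−f)/f.
D = 9 × 74 × (1−f)/f ≈ 9 × 74 × 0.62451 ≈ 415.92 mg.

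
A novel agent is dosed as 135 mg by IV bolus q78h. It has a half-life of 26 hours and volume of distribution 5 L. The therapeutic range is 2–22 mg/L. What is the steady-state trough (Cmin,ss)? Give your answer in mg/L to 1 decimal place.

τ = 78 h = 3 half-lives, so f = (1/2)^3 = 0.125.
At steady state, R = 1/(1 − 0.125) = 8/7.
Single-dose peak C₀ = D/Vd = 135/5 = 27 mg/L.
Steady-state peak Cmax,ss = C₀·R = 27 × 8/7 ≈ 30.857 mg/L.
Steady-state trough Cmin,ss = Cmax,ss·f ≈ 30.857 × 0.125 ≈ 3.857 mg/L.
Trough 3.9 mg/L vs MEC 2 mg/L: adequate.

3.9 mg/L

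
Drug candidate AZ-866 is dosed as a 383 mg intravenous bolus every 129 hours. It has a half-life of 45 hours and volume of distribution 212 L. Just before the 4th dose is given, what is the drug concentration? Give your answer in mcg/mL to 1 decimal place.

0.3 mcg/mL

f = (1/2)^(τ/t½) = (1/2)^(129/45) ≈ 0.1371.
C₀ = D/Vd = 383/212 ≈ 1.807 mcg/mL.
Before the 4th dose, 3 doses have been given. Superposition: Cmin = C₀·(f + f² + … + f^3).
≈ 1.807 × (0.1371 + 0.0188 + 0.0026) ≈ 1.807 × 0.1585 ≈ 0.286 mcg/mL.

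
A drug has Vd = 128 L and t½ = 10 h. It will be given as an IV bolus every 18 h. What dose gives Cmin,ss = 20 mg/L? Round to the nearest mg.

τ/t½ = 18/10 ≈ 1.8, so f = (1/2)^(18/10) ≈ 0.287175.
Cmin,ss = (D/Vd)·f/(1−f), so D = Cmin,ss·Vd·(1−f)/f.
D = 20 × 128 × (1−f)/f ≈ 20 × 128 × 2.48220 ≈ 6354.43 mg.

6354 mg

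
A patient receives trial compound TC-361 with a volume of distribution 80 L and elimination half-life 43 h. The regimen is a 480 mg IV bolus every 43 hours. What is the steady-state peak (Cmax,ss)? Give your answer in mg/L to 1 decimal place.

τ = 43 h = 1 half-life, so f = (1/2)^1 = 0.5.
Accumulation ratio R = 1/(1 − f) = 1/0.5 = 2/1.
Single-dose peak C₀ = D/Vd = 480/80 = 6 mg/L.
Steady-state peak Cmax,ss = C₀·R = 6 × 2/1 ≈ 12.000 mg/L.

12.0 mg/L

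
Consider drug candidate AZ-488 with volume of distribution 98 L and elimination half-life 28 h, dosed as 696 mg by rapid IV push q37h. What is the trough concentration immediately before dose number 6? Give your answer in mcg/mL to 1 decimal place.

f = (1/2)^(τ/t½) = (1/2)^(37/28) ≈ 0.4001.
C₀ = D/Vd = 696/98 ≈ 7.102 mcg/mL.
Before the 6th dose, 5 doses have been given. Superposition: Cmin = C₀·(f + f² + … + f^5).
≈ 7.102 × (0.4001 + 0.1601 + 0.0640 + 0.0256 + 0.0103) ≈ 7.102 × 0.6601 ≈ 4.688 mcg/mL.

4.7 mcg/mL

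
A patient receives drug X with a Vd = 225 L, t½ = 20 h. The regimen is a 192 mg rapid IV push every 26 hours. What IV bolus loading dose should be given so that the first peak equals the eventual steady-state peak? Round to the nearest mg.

f = (1/2)^(26/20) ≈ 0.406126; accumulation ratio R = 1/(1−f) ≈ 1.68386.
Loading dose to hit Cmax,ss on first dose: D_load = D_maint·R ≈ 192 × 1.68386 ≈ 323.30 mg.

323 mg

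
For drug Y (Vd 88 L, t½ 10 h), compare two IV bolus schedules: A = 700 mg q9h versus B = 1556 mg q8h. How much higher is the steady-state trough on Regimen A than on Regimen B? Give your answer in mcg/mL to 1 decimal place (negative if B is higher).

-14.7 mcg/mL

Regimen A: f = (1/2)^(9/10) ≈ 0.5359; Cmin,ss = (700/88)·f/(1−f) ≈ 9.185 mcg/mL.
Regimen B: f = (1/2)^(8/10) ≈ 0.5743; Cmin,ss = (1556/88)·f/(1−f) ≈ 23.854 mcg/mL.
Difference ≈ 9.185 − 23.854 ≈ -14.669 mcg/mL.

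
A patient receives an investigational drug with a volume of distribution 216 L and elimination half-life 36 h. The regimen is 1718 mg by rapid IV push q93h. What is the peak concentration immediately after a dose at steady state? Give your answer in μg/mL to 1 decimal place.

τ/t½ = 93/36 ≈ 2.5833, so fraction remaining f = (1/2)^(93/36) ≈ 0.1669.
At steady state, accumulation factor R = 1/(1 − e^(−kτ)) ≈ 1.2003.
Each bolus raises the concentration by D/Vd = 1718/216 ≈ 7.954 μg/mL.
Steady-state peak Cmax,ss = C₀·R ≈ 7.954 × 1.2003 ≈ 9.547 μg/mL.

9.5 μg/mL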